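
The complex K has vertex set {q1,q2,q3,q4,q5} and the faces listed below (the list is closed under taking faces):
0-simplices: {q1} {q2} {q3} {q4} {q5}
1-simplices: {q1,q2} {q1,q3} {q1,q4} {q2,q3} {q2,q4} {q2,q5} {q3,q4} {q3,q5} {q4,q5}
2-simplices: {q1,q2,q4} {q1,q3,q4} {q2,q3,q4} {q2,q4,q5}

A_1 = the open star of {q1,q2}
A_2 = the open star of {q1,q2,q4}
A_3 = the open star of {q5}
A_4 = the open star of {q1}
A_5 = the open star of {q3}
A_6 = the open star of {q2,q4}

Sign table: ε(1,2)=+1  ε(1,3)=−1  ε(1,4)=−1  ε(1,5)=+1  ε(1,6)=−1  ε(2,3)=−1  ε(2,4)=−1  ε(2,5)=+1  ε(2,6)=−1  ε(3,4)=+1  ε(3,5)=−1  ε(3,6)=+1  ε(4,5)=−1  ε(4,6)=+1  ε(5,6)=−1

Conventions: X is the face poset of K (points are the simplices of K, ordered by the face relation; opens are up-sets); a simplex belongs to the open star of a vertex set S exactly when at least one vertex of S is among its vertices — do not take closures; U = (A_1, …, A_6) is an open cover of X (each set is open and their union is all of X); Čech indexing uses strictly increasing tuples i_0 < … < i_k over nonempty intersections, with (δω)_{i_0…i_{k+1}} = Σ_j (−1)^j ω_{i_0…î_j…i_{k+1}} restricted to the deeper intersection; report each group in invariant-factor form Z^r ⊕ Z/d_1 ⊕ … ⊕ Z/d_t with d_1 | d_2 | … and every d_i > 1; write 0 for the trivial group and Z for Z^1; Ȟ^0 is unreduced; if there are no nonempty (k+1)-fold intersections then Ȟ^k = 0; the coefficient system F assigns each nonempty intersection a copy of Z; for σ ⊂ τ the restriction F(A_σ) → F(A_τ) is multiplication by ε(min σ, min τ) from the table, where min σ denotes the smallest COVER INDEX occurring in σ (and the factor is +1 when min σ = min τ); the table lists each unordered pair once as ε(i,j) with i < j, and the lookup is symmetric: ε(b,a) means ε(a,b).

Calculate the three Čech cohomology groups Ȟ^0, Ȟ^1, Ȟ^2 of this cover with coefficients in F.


nonempty overlaps:
  A1={{q1},{q2},{q1,q2},{q1,q3},{q1,q4},{q2,q3},{q2,q4},{q2,q5},{q1,q2,q4},{q1,q3,q4},{q2,q3,q4},{q2,q4,q5}} A2={{q1},{q2},{q4},{q1,q2},{q1,q3},{q1,q4},{q2,q3},{q2,q4},{q2,q5},{q3,q4},{q4,q5},{q1,q2,q4},{q1,q3,q4},{q2,q3,q4},{q2,q4,q5}} A3={{q5},{q2,q5},{q3,q5},{q4,q5},{q2,q4,q5}} A4={{q1},{q1,q2},{q1,q3},{q1,q4},{q1,q2,q4},{q1,q3,q4}} A5={{q3},{q1,q3},{q2,q3},{q3,q4},{q3,q5},{q1,q3,q4},{q2,q3,q4}} A6={{q2},{q4},{q1,q2},{q1,q4},{q2,q3},{q2,q4},{q2,q5},{q3,q4},{q4,q5},{q1,q2,q4},{q1,q3,q4},{q2,q3,q4},{q2,q4,q5}}
  A12={{q1},{q2},{q1,q2},{q1,q3},{q1,q4},{q2,q3},{q2,q4},{q2,q5},{q1,q2,q4},{q1,q3,q4},{q2,q3,q4},{q2,q4,q5}} A13={{q2,q5},{q2,q4,q5}} A14={{q1},{q1,q2},{q1,q3},{q1,q4},{q1,q2,q4},{q1,q3,q4}} A15={{q1,q3},{q2,q3},{q1,q3,q4},{q2,q3,q4}} A16={{q2},{q1,q2},{q1,q4},{q2,q3},{q2,q4},{q2,q5},{q1,q2,q4},{q1,q3,q4},{q2,q3,q4},{q2,q4,q5}} A23={{q2,q5},{q4,q5},{q2,q4,q5}} A24={{q1},{q1,q2},{q1,q3},{q1,q4},{q1,q2,q4},{q1,q3,q4}} A25={{q1,q3},{q2,q3},{q3,q4},{q1,q3,q4},{q2,q3,q4}} A26={{q2},{q4},{q1,q2},{q1,q4},{q2,q3},{q2,q4},{q2,q5},{q3,q4},{q4,q5},{q1,q2,q4},{q1,q3,q4},{q2,q3,q4},{q2,q4,q5}} A35={{q3,q5}} A36={{q2,q5},{q4,q5},{q2,q4,q5}} A45={{q1,q3},{q1,q3,q4}} A46={{q1,q2},{q1,q4},{q1,q2,q4},{q1,q3,q4}} A56={{q2,q3},{q3,q4},{q1,q3,q4},{q2,q3,q4}}
  A123={{q2,q5},{q2,q4,q5}} A124={{q1},{q1,q2},{q1,q3},{q1,q4},{q1,q2,q4},{q1,q3,q4}} A125={{q1,q3},{q2,q3},{q1,q3,q4},{q2,q3,q4}} A126={{q2},{q1,q2},{q1,q4},{q2,q3},{q2,q4},{q2,q5},{q1,q2,q4},{q1,q3,q4},{q2,q3,q4},{q2,q4,q5}} A136={{q2,q5},{q2,q4,q5}} A145={{q1,q3},{q1,q3,q4}} A146={{q1,q2},{q1,q4},{q1,q2,q4},{q1,q3,q4}} A156={{q2,q3},{q1,q3,q4},{q2,q3,q4}} A236={{q2,q5},{q4,q5},{q2,q4,q5}} A245={{q1,q3},{q1,q3,q4}} A246={{q1,q2},{q1,q4},{q1,q2,q4},{q1,q3,q4}} A256={{q2,q3},{q3,q4},{q1,q3,q4},{q2,q3,q4}} A456={{q1,q3,q4}}
  A1236={{q2,q5},{q2,q4,q5}} A1245={{q1,q3},{q1,q3,q4}} A1246={{q1,q2},{q1,q4},{q1,q2,q4},{q1,q3,q4}} A1256={{q2,q3},{q1,q3,q4},{q2,q3,q4}} A1456={{q1,q3,q4}} A2456={{q1,q3,q4}}
  A12456={{q1,q3,q4}}
C dims 6,14,13,6; δ0: rk 5, SNF 1^5; δ1: rk 8, SNF 1^8; δ2: rk 5, SNF 1^5
degree 0: 6−5−0 = 1 → Ȟ^0 ≅ Z
degree 1: 14−8−5 = 1 → Ȟ^1 ≅ Z
degree 2: 13−5−8 = 0 → Ȟ^2 ≅ 0

Ȟ^0 = Z,  Ȟ^1 = Z,  Ȟ^2 = 0


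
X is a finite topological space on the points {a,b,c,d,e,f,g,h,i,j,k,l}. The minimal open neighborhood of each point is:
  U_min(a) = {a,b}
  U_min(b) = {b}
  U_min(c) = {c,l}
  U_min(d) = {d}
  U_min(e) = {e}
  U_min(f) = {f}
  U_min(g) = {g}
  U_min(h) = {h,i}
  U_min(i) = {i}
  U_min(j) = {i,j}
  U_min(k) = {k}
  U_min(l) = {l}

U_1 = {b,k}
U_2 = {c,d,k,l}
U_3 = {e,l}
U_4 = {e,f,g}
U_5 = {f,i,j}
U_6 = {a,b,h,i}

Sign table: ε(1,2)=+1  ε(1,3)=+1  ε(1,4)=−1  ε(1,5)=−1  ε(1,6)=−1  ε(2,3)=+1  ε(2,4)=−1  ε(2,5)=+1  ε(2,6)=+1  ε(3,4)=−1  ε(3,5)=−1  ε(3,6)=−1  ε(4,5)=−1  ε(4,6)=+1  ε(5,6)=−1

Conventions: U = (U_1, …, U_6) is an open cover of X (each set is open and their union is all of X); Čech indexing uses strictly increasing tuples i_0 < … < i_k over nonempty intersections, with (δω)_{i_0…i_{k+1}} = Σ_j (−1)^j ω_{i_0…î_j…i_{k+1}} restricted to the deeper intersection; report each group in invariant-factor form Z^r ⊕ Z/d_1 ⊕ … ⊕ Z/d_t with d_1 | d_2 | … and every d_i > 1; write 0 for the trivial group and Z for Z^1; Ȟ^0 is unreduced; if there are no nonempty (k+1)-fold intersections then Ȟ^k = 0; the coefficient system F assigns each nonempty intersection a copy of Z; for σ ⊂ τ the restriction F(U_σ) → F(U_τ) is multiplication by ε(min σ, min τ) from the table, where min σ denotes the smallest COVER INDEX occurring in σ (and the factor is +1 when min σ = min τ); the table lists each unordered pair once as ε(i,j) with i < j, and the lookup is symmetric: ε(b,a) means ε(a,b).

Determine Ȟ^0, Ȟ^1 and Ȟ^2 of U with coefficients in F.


Ȟ^0 = Z, Ȟ^1 = Z and Ȟ^2 = 0

nerve simplices:
  U12={k} U16={b} U23={l} U34={e} U45={f} U56={i}
C dims 6,6; δ0: rk 5, SNF 1^5
degree 0: 6−5−0 = 1 → Ȟ^0 ≅ Z
degree 1: 6−0−5 = 1 → Ȟ^1 ≅ Z
degree 2: 0−0−0 = 0 → Ȟ^2 ≅ 0


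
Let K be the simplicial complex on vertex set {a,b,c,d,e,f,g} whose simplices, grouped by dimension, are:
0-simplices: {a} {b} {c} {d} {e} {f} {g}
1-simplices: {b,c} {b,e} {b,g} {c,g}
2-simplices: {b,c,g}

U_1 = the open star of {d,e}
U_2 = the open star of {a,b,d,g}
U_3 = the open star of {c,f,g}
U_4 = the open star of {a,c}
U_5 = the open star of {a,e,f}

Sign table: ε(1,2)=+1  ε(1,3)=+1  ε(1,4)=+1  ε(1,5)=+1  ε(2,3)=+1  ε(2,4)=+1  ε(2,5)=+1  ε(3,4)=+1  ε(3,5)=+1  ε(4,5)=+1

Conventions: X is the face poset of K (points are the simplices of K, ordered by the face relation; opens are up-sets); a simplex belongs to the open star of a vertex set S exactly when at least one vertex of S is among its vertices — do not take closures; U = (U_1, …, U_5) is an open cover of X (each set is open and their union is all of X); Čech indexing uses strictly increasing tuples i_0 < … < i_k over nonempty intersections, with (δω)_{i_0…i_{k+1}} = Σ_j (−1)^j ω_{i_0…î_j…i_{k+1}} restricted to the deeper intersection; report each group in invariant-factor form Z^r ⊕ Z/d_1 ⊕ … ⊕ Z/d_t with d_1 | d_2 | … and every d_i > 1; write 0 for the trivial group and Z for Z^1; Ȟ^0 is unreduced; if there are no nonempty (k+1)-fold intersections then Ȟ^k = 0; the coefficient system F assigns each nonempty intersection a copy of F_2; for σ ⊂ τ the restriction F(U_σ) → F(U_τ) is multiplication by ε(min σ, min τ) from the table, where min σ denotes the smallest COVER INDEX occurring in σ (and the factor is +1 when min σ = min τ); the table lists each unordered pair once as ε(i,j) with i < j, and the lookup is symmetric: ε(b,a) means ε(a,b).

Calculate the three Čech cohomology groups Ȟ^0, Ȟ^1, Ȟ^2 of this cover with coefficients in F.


Ȟ^0 ≅ Z/2; Ȟ^1 ≅ Z/2; Ȟ^2 ≅ 0

cover nerve:
  U1={{d},{e},{b,e}} U2={{a},{b},{d},{g},{b,c},{b,e},{b,g},{c,g},{b,c,g}} U3={{c},{f},{g},{b,c},{b,g},{c,g},{b,c,g}} U4={{a},{c},{b,c},{c,g},{b,c,g}} U5={{a},{e},{f},{b,e}}
  U12={{d},{b,e}} U15={{e},{b,e}} U23={{g},{b,c},{b,g},{c,g},{b,c,g}} U24={{a},{b,c},{c,g},{b,c,g}} U25={{a},{b,e}} U34={{c},{b,c},{c,g},{b,c,g}} U35={{f}} U45={{a}}
  U125={{b,e}} U234={{b,c},{c,g},{b,c,g}} U245={{a}}
C dims 5,8,3; δ0: rk_F2 4; δ1: rk_F2 3
Ȟ^0: (5−4)−0=1 ⇒ Z/2
Ȟ^1: (8−3)−4=1 ⇒ Z/2
Ȟ^2: (3−0)−3=0 ⇒ 0


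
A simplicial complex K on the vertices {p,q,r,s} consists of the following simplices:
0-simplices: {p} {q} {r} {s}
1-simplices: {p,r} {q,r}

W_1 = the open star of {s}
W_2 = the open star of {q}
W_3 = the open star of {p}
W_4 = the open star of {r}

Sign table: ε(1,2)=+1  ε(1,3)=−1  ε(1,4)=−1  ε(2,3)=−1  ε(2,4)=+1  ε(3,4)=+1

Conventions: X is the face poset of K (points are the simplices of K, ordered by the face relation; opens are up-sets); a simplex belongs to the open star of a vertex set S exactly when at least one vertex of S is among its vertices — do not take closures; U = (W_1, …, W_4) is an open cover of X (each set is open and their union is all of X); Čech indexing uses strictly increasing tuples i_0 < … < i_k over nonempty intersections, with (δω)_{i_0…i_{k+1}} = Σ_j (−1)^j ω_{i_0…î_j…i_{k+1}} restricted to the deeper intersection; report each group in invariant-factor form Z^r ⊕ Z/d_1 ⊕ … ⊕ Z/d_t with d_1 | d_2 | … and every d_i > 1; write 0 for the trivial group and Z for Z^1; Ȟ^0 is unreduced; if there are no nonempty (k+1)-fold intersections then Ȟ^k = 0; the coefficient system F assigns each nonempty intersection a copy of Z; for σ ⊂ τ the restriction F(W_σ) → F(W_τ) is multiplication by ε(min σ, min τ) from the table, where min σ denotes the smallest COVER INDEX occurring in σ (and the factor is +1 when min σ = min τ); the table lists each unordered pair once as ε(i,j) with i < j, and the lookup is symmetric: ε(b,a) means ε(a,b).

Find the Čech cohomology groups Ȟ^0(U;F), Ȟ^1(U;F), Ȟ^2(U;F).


Ȟ^0 = Z^2,  Ȟ^1 = 0,  Ȟ^2 = 0

cover nerve:
  W1={{s}} W2={{q},{q,r}} W3={{p},{p,r}} W4={{r},{p,r},{q,r}}
  W24={{q,r}} W34={{p,r}}
C dims 4,2; δ0: rk 2, SNF 1^2
Ȟ^0: (4−2)−0=2 ⇒ Z^2
Ȟ^1: (2−0)−2=0 ⇒ 0
Ȟ^2: (0−0)−0=0 ⇒ 0


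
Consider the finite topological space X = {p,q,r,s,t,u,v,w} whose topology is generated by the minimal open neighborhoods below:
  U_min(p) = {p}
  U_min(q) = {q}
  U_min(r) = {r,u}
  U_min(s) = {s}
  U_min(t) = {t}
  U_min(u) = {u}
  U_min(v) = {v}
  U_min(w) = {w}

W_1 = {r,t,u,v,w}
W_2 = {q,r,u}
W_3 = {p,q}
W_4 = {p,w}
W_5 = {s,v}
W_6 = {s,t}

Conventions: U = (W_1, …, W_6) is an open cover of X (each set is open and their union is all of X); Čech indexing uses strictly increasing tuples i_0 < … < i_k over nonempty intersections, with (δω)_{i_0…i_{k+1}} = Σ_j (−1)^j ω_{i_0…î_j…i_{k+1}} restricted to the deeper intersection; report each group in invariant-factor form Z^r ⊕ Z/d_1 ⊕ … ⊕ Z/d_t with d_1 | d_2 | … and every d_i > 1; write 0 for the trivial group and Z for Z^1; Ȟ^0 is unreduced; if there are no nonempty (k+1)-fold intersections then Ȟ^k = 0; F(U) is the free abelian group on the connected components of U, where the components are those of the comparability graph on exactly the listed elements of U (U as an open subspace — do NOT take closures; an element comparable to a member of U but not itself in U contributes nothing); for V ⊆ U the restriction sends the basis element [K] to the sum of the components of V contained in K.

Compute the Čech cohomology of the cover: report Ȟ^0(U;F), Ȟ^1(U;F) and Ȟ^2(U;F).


nerve of the cover:
  W12={r,u} W14={w} W15={v} W16={t} W23={q} W34={p} W56={s}
components per intersection:
  W1: {r,u} {t} {v} {w}
  W2: {q} {r,u}
  W3: {p} {q}
  W4: {p} {w}
  W5: {s} {v}
  W6: {s} {t}
  W12: {r,u}
  W14: {w}
  W15: {v}
  W16: {t}
  W23: {q}
  W34: {p}
  W56: {s}
C dims 14,7; δ0: rk 7, SNF 1^7
Ȟ^0 = (14 − 7) − 0 = 7, so Ȟ^0 ≅ Z^7
Ȟ^1 = (7 − 0) − 7 = 0, so Ȟ^1 ≅ 0
Ȟ^2 = (0 − 0) − 0 = 0, so Ȟ^2 ≅ 0

Ȟ^0 ≅ Z^7, Ȟ^1 ≅ 0 and Ȟ^2 ≅ 0


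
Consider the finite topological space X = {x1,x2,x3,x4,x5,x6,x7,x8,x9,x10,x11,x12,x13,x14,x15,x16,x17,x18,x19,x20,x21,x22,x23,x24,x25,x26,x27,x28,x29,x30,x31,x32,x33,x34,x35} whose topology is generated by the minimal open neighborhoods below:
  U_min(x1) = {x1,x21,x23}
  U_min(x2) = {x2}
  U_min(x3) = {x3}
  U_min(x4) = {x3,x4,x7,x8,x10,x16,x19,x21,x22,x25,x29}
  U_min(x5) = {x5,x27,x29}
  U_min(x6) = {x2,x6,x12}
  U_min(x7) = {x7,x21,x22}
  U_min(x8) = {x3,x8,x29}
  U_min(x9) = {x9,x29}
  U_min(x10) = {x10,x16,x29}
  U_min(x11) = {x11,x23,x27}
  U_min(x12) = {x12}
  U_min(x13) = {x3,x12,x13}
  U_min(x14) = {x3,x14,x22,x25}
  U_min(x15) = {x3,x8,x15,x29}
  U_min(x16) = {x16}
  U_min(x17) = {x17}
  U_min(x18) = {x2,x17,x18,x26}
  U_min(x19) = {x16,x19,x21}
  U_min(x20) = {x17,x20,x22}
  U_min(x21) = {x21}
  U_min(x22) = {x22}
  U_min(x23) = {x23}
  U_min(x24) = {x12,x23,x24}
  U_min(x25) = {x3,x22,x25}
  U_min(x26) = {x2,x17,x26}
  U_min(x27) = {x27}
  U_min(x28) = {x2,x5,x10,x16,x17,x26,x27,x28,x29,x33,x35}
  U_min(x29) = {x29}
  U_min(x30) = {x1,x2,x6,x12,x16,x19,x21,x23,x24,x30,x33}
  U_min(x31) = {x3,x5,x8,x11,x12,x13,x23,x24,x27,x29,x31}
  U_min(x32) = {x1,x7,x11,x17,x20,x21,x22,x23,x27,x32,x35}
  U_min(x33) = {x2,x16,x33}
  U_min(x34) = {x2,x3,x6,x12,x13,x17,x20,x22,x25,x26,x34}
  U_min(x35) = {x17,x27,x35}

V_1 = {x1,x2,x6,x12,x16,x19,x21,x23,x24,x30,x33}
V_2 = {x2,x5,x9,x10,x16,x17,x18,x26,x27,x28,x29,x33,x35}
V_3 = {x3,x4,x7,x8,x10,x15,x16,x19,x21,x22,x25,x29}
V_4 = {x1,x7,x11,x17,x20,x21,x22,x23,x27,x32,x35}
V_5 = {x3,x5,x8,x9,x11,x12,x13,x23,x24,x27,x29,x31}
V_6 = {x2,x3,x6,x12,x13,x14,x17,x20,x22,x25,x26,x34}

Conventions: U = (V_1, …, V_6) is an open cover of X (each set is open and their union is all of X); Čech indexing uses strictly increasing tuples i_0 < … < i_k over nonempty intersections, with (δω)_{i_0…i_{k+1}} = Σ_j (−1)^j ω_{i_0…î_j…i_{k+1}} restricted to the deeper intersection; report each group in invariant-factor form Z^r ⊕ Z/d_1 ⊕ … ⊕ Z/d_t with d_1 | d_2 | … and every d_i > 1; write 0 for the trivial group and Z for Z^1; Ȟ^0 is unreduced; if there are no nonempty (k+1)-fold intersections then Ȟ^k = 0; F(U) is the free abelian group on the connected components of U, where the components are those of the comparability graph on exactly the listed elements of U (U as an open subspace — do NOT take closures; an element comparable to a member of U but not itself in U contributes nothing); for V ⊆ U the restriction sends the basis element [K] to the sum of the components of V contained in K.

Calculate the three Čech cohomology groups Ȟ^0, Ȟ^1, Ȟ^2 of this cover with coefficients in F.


Ȟ^0 = Z; Ȟ^1 = 0; Ȟ^2 = Z/2

intersection data:
  V12={x2,x16,x33} V13={x16,x19,x21} V14={x1,x21,x23} V15={x12,x23,x24} V16={x2,x6,x12} V23={x10,x16,x29} V24={x17,x27,x35} V25={x5,x9,x27,x29} V26={x2,x17,x26} V34={x7,x21,x22} V35={x3,x8,x29} V36={x3,x22,x25} V45={x11,x23,x27} V46={x17,x20,x22} V56={x3,x12,x13}
  V123={x16} V126={x2} V134={x21} V145={x23} V156={x12} V235={x29} V245={x27} V246={x17} V346={x22} V356={x3}
components per intersection:
  V1: {x1,x2,x6,x12,x16,x19,x21,x23,x24,x30,x33}
  V2: {x2,x5,x9,x10,x16,x17,x18,x26,x27,x28,x29,x33,x35}
  V3: {x3,x4,x7,x8,x10,x15,x16,x19,x21,x22,x25,x29}
  V4: {x1,x7,x11,x17,x20,x21,x22,x23,x27,x32,x35}
  V5: {x3,x5,x8,x9,x11,x12,x13,x23,x24,x27,x29,x31}
  V6: {x2,x3,x6,x12,x13,x14,x17,x20,x22,x25,x26,x34}
  V12: {x2,x16,x33}
  V13: {x16,x19,x21}
  V14: {x1,x21,x23}
  V15: {x12,x23,x24}
  V16: {x2,x6,x12}
  V23: {x10,x16,x29}
  V24: {x17,x27,x35}
  V25: {x5,x9,x27,x29}
  V26: {x2,x17,x26}
  V34: {x7,x21,x22}
  V35: {x3,x8,x29}
  V36: {x3,x22,x25}
  V45: {x11,x23,x27}
  V46: {x17,x20,x22}
  V56: {x3,x12,x13}
  V123: {x16}
  V126: {x2}
  V134: {x21}
  V145: {x23}
  V156: {x12}
  V235: {x29}
  V245: {x27}
  V246: {x17}
  V346: {x22}
  V356: {x3}
C dims 6,15,10; δ0: rk 5, SNF 1^5; δ1: rk 10, SNF 1^9·2
Ȟ^0 = (6 − 5) − 0 = 1, so Ȟ^0 ≅ Z
Ȟ^1 = (15 − 10) − 5 = 0, so Ȟ^1 ≅ 0
Ȟ^2 = (10 − 0) − 10 = 0 plus torsion [2], so Ȟ^2 ≅ Z/2


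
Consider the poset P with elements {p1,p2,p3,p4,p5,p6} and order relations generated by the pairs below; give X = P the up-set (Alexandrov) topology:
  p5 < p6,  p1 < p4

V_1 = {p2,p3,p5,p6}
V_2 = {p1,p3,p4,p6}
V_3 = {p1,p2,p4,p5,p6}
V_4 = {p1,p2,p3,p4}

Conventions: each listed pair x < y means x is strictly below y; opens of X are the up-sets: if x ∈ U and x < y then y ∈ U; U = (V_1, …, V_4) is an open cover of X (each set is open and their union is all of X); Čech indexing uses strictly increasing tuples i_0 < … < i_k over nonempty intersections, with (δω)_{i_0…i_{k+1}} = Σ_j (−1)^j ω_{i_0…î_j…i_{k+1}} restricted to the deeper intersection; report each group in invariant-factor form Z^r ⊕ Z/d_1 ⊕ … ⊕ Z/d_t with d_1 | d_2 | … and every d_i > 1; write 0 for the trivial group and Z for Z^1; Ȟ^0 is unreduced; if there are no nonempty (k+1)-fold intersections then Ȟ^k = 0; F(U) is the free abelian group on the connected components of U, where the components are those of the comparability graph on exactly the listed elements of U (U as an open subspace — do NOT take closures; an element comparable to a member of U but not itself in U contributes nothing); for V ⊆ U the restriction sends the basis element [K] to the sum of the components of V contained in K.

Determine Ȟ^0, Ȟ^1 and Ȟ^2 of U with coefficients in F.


Ȟ^0 = Z^4; Ȟ^1 = 0; Ȟ^2 = 0

nerve simplices:
  V12={p3,p6} V13={p2,p5,p6} V14={p2,p3} V23={p1,p4,p6} V24={p1,p3,p4} V34={p1,p2,p4}
  V123={p6} V124={p3} V134={p2} V234={p1,p4}
components per intersection:
  V1: {p2} {p3} {p5,p6}
  V2: {p1,p4} {p3} {p6}
  V3: {p1,p4} {p2} {p5,p6}
  V4: {p1,p4} {p2} {p3}
  V12: {p3} {p6}
  V13: {p2} {p5,p6}
  V14: {p2} {p3}
  V23: {p1,p4} {p6}
  V24: {p1,p4} {p3}
  V34: {p1,p4} {p2}
  V123: {p6}
  V124: {p3}
  V134: {p2}
  V234: {p1,p4}
C dims 12,12,4; δ0: rk 8, SNF 1^8; δ1: rk 4, SNF 1^4
degree 0: 12−8−0 = 4 → Ȟ^0 ≅ Z^4
degree 1: 12−4−8 = 0 → Ȟ^1 ≅ 0
degree 2: 4−0−4 = 0 → Ȟ^2 ≅ 0


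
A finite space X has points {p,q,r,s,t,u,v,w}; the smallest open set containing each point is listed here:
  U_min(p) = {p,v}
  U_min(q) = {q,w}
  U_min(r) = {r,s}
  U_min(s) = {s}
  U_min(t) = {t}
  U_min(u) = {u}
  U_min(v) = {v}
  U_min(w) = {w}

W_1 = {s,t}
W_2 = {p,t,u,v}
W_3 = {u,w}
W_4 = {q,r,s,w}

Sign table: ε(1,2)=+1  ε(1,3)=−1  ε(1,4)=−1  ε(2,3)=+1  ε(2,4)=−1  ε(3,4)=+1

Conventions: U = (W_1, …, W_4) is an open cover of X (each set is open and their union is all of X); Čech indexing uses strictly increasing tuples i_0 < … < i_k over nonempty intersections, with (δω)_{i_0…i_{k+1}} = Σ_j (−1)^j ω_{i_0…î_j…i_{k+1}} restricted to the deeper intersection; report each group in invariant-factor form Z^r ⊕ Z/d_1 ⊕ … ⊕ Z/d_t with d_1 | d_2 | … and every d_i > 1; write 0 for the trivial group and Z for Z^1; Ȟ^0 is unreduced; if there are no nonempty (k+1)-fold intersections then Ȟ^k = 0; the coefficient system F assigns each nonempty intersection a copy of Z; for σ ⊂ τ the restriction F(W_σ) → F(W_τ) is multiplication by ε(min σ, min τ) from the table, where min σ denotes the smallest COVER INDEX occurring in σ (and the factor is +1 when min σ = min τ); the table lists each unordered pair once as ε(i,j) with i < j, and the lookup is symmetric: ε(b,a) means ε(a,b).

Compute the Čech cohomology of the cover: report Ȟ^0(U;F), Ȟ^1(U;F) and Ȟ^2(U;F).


Ȟ^0 = 0, Ȟ^1 = Z/2 and Ȟ^2 = 0

cover nerve:
  W12={t} W14={s} W23={u} W34={w}
C dims 4,4; δ0: rk 4, SNF 1^3·2
Ȟ^0: (4−4)−0=0 ⇒ 0
Ȟ^1: (4−0)−4=0 plus torsion [2] ⇒ Z/2
Ȟ^2: (0−0)−0=0 ⇒ 0


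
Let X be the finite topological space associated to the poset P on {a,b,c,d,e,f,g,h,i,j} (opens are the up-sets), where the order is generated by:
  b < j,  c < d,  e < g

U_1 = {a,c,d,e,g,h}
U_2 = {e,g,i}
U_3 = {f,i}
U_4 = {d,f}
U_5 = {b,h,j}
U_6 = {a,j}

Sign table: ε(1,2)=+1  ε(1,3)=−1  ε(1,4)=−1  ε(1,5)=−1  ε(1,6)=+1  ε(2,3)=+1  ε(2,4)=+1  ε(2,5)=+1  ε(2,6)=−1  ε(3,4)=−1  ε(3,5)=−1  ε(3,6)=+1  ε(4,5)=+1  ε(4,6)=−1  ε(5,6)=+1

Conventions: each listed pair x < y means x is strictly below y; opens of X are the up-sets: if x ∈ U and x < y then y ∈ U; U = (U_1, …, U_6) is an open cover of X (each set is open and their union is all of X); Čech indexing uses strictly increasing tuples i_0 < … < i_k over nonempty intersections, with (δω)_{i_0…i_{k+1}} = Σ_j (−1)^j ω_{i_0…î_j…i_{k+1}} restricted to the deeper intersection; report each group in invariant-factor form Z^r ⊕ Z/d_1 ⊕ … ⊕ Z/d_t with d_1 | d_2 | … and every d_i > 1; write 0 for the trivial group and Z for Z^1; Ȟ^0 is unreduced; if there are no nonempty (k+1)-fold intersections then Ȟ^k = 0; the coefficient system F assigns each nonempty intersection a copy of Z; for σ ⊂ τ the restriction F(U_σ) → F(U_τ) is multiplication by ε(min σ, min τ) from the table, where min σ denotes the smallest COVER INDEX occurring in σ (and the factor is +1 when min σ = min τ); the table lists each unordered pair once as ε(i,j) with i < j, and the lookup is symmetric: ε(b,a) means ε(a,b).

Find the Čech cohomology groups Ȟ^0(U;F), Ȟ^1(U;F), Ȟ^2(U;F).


Ȟ^0 ≅ 0, Ȟ^1 ≅ Z ⊕ Z/2, Ȟ^2 ≅ 0

cover nerve:
  U12={e,g} U14={d} U15={h} U16={a} U23={i} U34={f} U56={j}
C dims 6,7; δ0: rk 6, SNF 1^5·2
Ȟ^0: (6−6)−0=0 ⇒ 0
Ȟ^1: (7−0)−6=1 plus torsion [2] ⇒ Z ⊕ Z/2
Ȟ^2: (0−0)−0=0 ⇒ 0


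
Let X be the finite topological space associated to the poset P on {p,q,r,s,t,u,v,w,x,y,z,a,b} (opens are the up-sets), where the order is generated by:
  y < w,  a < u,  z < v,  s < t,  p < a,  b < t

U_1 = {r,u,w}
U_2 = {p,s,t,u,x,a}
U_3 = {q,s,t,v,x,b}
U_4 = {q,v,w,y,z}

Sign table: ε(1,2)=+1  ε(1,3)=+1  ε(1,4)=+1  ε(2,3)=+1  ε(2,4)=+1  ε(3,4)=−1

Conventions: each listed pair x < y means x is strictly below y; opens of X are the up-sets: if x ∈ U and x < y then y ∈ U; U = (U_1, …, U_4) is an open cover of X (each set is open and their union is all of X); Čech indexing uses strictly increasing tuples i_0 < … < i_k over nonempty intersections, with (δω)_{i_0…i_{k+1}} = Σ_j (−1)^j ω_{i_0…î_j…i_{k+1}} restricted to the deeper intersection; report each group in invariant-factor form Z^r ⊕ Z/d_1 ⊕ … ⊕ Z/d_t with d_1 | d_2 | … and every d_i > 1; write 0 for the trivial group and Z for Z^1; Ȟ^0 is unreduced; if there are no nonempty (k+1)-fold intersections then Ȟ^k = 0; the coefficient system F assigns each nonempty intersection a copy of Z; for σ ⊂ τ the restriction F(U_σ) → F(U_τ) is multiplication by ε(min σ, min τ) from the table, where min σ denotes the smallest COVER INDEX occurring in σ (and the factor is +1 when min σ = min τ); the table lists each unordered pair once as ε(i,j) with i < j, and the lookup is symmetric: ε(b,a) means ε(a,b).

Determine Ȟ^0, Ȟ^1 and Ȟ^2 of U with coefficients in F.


Ȟ^0 = 0; Ȟ^1 = Z/2; Ȟ^2 = 0

nonempty intersections:
  U12={u} U14={w} U23={s,t,x} U34={q,v}
C dims 4,4; δ0: rk 4, SNF 1^3·2
Ȟ^0: (4−4)−0=0 ⇒ 0
Ȟ^1: (4−0)−4=0 plus torsion [2] ⇒ Z/2
Ȟ^2: (0−0)−0=0 ⇒ 0


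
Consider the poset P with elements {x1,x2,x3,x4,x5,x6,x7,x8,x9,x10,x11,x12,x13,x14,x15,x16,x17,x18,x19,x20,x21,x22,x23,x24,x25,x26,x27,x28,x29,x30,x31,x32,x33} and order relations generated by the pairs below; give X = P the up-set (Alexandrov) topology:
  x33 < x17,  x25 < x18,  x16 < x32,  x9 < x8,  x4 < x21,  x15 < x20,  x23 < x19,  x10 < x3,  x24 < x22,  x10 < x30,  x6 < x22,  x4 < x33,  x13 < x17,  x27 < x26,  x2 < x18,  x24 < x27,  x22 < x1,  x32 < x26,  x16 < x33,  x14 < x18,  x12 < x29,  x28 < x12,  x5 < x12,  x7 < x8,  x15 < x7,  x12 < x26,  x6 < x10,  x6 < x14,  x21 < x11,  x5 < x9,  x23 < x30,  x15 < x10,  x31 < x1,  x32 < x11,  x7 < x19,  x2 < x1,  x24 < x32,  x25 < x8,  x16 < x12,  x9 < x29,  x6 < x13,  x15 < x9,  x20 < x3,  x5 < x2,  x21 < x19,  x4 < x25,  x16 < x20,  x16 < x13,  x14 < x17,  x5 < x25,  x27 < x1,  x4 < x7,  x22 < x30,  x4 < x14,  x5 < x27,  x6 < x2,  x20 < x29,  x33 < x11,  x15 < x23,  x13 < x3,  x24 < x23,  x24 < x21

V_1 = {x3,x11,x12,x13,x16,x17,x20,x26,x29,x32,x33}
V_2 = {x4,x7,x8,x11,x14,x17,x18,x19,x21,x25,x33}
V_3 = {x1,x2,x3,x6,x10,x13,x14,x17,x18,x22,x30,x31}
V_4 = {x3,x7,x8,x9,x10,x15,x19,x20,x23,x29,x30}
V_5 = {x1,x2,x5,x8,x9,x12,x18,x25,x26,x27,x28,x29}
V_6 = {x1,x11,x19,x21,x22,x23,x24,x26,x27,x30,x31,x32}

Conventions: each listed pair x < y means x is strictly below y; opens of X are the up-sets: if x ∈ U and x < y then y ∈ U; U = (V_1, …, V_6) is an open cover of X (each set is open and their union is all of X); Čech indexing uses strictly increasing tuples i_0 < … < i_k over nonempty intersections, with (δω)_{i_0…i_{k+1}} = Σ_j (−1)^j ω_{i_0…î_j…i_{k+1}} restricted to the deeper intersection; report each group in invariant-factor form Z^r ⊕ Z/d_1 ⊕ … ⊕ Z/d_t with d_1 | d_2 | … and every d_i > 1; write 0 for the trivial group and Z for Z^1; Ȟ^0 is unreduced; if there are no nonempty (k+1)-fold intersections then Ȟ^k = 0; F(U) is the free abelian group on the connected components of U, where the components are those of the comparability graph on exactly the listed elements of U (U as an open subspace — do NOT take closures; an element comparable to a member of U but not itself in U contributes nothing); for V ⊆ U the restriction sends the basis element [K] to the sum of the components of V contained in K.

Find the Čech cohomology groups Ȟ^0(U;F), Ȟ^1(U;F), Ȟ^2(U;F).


Ȟ^0 ≅ Z, Ȟ^1 ≅ 0, Ȟ^2 ≅ Z/2

intersection data:
  V12={x11,x17,x33} V13={x3,x13,x17} V14={x3,x20,x29} V15={x12,x26,x29} V16={x11,x26,x32} V23={x14,x17,x18} V24={x7,x8,x19} V25={x8,x18,x25} V26={x11,x19,x21} V34={x3,x10,x30} V35={x1,x2,x18} V36={x1,x22,x30,x31} V45={x8,x9,x29} V46={x19,x23,x30} V56={x1,x26,x27}
  V123={x17} V126={x11} V134={x3} V145={x29} V156={x26} V235={x18} V245={x8} V246={x19} V346={x30} V356={x1}
components per intersection:
  V1: {x3,x11,x12,x13,x16,x17,x20,x26,x29,x32,x33}
  V2: {x4,x7,x8,x11,x14,x17,x18,x19,x21,x25,x33}
  V3: {x1,x2,x3,x6,x10,x13,x14,x17,x18,x22,x30,x31}
  V4: {x3,x7,x8,x9,x10,x15,x19,x20,x23,x29,x30}
  V5: {x1,x2,x5,x8,x9,x12,x18,x25,x26,x27,x28,x29}
  V6: {x1,x11,x19,x21,x22,x23,x24,x26,x27,x30,x31,x32}
  V12: {x11,x17,x33}
  V13: {x3,x13,x17}
  V14: {x3,x20,x29}
  V15: {x12,x26,x29}
  V16: {x11,x26,x32}
  V23: {x14,x17,x18}
  V24: {x7,x8,x19}
  V25: {x8,x18,x25}
  V26: {x11,x19,x21}
  V34: {x3,x10,x30}
  V35: {x1,x2,x18}
  V36: {x1,x22,x30,x31}
  V45: {x8,x9,x29}
  V46: {x19,x23,x30}
  V56: {x1,x26,x27}
  V123: {x17}
  V126: {x11}
  V134: {x3}
  V145: {x29}
  V156: {x26}
  V235: {x18}
  V245: {x8}
  V246: {x19}
  V346: {x30}
  V356: {x1}
C dims 6,15,10; δ0: rk 5, SNF 1^5; δ1: rk 10, SNF 1^9·2
Ȟ^0 = (6 − 5) − 0 = 1, so Ȟ^0 ≅ Z
Ȟ^1 = (15 − 10) − 5 = 0, so Ȟ^1 ≅ 0
Ȟ^2 = (10 − 0) − 10 = 0 plus torsion [2], so Ȟ^2 ≅ Z/2


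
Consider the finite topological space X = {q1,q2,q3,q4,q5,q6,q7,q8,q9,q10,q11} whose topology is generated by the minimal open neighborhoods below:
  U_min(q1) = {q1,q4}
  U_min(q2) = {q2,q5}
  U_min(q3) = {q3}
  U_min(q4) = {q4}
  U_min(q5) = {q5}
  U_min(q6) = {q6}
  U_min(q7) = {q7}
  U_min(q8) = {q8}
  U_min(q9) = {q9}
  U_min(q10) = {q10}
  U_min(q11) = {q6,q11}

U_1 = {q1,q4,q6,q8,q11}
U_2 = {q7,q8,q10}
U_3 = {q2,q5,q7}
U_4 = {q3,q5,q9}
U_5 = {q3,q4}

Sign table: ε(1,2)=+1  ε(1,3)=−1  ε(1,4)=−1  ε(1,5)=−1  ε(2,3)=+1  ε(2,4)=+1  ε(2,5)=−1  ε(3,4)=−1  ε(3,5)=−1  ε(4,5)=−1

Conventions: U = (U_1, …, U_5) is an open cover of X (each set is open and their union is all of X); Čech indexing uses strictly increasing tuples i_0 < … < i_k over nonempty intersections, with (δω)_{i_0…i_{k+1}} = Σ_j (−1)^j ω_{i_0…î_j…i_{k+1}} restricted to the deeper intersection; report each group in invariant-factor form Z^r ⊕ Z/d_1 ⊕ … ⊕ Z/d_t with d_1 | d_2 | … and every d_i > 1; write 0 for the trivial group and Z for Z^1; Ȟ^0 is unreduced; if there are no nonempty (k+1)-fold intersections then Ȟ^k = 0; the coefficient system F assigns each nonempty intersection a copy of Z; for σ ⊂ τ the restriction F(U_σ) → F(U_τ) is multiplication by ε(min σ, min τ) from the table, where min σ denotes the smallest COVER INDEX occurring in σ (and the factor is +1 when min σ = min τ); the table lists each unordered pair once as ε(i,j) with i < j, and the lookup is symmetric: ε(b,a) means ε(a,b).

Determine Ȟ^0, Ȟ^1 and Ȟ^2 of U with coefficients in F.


nonempty overlaps:
  U12={q8} U15={q4} U23={q7} U34={q5} U45={q3}
C dims 5,5; δ0: rk 5, SNF 1^4·2
degree 0: 5−5−0 = 0 → Ȟ^0 ≅ 0
degree 1: 5−0−5 = 0 plus torsion [2] → Ȟ^1 ≅ Z/2
degree 2: 0−0−0 = 0 → Ȟ^2 ≅ 0

Ȟ^0 ≅ 0; Ȟ^1 ≅ Z/2; Ȟ^2 ≅ 0


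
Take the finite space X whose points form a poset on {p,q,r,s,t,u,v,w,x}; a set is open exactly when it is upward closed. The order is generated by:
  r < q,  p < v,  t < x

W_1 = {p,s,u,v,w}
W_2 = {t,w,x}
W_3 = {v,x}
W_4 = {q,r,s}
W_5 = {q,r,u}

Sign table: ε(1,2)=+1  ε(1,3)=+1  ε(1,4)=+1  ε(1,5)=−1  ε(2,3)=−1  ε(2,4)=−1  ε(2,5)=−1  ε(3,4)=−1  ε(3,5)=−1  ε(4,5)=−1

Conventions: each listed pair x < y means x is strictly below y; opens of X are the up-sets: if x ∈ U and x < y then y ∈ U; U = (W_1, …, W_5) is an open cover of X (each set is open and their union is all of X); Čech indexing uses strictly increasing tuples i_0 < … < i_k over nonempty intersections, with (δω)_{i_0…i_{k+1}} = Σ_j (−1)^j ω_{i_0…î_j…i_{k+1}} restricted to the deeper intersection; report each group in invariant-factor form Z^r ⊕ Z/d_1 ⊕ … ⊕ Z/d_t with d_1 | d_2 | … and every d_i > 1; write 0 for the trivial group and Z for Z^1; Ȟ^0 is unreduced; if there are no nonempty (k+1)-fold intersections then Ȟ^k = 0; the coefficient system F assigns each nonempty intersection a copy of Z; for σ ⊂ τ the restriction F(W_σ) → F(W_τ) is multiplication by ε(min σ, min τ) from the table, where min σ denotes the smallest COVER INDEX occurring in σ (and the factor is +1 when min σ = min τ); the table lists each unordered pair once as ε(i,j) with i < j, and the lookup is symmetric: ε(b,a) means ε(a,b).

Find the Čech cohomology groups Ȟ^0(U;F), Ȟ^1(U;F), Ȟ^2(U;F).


nerve simplices:
  W12={w} W13={v} W14={s} W15={u} W23={x} W45={q,r}
C dims 5,6; δ0: rk 5, SNF 1^4·2
degree 0: 5−5−0 = 0 → Ȟ^0 ≅ 0
degree 1: 6−0−5 = 1 plus torsion [2] → Ȟ^1 ≅ Z ⊕ Z/2
degree 2: 0−0−0 = 0 → Ȟ^2 ≅ 0

Ȟ^0 ≅ 0, Ȟ^1 ≅ Z ⊕ Z/2, Ȟ^2 ≅ 0


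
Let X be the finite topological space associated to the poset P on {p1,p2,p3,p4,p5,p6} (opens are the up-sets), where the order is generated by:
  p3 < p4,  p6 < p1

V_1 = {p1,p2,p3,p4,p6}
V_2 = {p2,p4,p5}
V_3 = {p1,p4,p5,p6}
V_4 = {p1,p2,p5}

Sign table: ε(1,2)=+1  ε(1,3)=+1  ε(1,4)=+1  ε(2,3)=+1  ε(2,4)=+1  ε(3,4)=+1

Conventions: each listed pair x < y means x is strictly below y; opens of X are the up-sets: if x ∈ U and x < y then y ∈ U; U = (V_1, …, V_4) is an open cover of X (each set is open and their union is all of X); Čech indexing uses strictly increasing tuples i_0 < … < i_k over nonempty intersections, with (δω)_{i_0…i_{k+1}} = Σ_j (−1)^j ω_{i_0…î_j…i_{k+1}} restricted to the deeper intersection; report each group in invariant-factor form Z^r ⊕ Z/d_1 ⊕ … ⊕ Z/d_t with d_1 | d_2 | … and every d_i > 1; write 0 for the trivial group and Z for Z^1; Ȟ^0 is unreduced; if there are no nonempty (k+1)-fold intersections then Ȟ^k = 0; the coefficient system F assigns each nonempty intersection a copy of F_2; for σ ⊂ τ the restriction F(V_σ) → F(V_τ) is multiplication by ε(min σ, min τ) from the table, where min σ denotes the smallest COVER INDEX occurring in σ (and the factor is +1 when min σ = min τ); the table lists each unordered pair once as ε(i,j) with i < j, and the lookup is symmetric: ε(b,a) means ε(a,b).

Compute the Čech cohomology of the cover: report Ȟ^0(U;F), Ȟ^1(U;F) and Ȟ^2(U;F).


intersection data:
  V12={p2,p4} V13={p1,p4,p6} V14={p1,p2} V23={p4,p5} V24={p2,p5} V34={p1,p5}
  V123={p4} V124={p2} V134={p1} V234={p5}
C dims 4,6,4; δ0: rk_F2 3; δ1: rk_F2 3
Ȟ^0 = (4 − 3) − 0 = 1, so Ȟ^0 ≅ Z/2
Ȟ^1 = (6 − 3) − 3 = 0, so Ȟ^1 ≅ 0
Ȟ^2 = (4 − 0) − 3 = 1, so Ȟ^2 ≅ Z/2

Ȟ^0(U;F) ≅ Z/2, Ȟ^1(U;F) ≅ 0, Ȟ^2(U;F) ≅ Z/2


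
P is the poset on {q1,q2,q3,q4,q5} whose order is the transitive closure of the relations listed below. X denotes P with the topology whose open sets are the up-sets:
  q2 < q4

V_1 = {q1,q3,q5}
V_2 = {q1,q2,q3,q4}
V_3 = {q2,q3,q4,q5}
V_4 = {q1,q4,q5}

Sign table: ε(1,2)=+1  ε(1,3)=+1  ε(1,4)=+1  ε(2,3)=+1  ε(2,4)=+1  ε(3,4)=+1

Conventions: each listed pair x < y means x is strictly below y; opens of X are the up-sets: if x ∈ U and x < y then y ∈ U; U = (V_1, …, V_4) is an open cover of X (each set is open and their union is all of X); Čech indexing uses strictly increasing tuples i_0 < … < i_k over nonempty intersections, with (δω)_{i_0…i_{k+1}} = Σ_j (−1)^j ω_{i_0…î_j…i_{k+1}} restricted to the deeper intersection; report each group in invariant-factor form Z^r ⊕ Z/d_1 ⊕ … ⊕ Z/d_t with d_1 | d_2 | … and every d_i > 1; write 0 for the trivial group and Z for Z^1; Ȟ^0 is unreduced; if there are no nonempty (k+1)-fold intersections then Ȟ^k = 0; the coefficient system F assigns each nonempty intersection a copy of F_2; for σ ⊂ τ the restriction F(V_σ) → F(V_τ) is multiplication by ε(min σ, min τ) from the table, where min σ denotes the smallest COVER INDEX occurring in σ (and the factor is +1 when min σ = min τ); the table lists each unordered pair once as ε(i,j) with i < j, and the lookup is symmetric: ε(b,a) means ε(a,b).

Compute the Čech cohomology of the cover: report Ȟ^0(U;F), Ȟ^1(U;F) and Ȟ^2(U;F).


nonempty intersections:
  V12={q1,q3} V13={q3,q5} V14={q1,q5} V23={q2,q3,q4} V24={q1,q4} V34={q4,q5}
  V123={q3} V124={q1} V134={q5} V234={q4}
C dims 4,6,4; δ0: rk_F2 3; δ1: rk_F2 3
Ȟ^0: (4−3)−0=1 ⇒ Z/2
Ȟ^1: (6−3)−3=0 ⇒ 0
Ȟ^2: (4−0)−3=1 ⇒ Z/2

Ȟ^0 ≅ Z/2, Ȟ^1 ≅ 0 and Ȟ^2 ≅ Z/2


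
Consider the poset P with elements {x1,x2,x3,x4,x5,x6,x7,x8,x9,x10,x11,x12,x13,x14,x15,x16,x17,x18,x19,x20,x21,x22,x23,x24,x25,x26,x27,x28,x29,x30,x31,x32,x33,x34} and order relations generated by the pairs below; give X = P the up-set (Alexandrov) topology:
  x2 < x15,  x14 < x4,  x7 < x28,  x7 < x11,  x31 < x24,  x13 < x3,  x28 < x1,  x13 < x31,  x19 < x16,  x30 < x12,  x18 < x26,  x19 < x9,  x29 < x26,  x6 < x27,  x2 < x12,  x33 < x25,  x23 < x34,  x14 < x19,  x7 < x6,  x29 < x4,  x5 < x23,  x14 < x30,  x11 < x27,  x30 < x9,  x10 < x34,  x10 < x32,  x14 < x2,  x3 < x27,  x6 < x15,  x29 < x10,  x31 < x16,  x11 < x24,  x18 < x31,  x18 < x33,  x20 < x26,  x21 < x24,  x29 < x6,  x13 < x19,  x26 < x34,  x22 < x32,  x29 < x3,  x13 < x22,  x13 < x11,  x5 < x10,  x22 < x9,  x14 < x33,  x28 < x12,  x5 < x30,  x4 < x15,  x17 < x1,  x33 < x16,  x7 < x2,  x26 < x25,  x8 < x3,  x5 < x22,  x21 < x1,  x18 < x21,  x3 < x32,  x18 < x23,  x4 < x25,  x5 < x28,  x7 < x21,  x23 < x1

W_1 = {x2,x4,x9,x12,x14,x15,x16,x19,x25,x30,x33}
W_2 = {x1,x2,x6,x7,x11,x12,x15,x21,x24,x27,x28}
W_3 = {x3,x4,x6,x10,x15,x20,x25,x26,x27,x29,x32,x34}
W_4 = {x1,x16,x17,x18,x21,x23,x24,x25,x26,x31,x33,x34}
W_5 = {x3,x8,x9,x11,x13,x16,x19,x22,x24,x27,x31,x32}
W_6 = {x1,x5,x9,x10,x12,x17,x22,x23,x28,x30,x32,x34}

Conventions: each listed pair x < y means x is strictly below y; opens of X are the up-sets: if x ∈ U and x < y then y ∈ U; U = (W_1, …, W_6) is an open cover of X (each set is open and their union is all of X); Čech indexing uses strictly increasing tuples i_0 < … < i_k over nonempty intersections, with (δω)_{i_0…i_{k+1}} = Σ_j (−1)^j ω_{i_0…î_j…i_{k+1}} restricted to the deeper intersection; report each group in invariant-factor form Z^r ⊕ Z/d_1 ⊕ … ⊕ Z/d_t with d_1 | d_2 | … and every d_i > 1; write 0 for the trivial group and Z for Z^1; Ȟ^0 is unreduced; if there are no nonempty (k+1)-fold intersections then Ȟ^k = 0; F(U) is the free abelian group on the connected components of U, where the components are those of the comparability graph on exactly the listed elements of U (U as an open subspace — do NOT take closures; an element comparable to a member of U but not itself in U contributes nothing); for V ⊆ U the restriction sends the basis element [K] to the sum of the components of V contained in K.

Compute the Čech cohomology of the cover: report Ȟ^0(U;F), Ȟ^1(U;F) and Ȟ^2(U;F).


Ȟ^0 ≅ Z,  Ȟ^1 ≅ 0,  Ȟ^2 ≅ Z/2

intersection data:
  W12={x2,x12,x15} W13={x4,x15,x25} W14={x16,x25,x33} W15={x9,x16,x19} W16={x9,x12,x30} W23={x6,x15,x27} W24={x1,x21,x24} W25={x11,x24,x27} W26={x1,x12,x28} W34={x25,x26,x34} W35={x3,x27,x32} W36={x10,x32,x34} W45={x16,x24,x31} W46={x1,x17,x23,x34} W56={x9,x22,x32}
  W123={x15} W126={x12} W134={x25} W145={x16} W156={x9} W235={x27} W245={x24} W246={x1} W346={x34} W356={x32}
components per intersection:
  W1: {x2,x4,x9,x12,x14,x15,x16,x19,x25,x30,x33}
  W2: {x1,x2,x6,x7,x11,x12,x15,x21,x24,x27,x28}
  W3: {x3,x4,x6,x10,x15,x20,x25,x26,x27,x29,x32,x34}
  W4: {x1,x16,x17,x18,x21,x23,x24,x25,x26,x31,x33,x34}
  W5: {x3,x8,x9,x11,x13,x16,x19,x22,x24,x27,x31,x32}
  W6: {x1,x5,x9,x10,x12,x17,x22,x23,x28,x30,x32,x34}
  W12: {x2,x12,x15}
  W13: {x4,x15,x25}
  W14: {x16,x25,x33}
  W15: {x9,x16,x19}
  W16: {x9,x12,x30}
  W23: {x6,x15,x27}
  W24: {x1,x21,x24}
  W25: {x11,x24,x27}
  W26: {x1,x12,x28}
  W34: {x25,x26,x34}
  W35: {x3,x27,x32}
  W36: {x10,x32,x34}
  W45: {x16,x24,x31}
  W46: {x1,x17,x23,x34}
  W56: {x9,x22,x32}
  W123: {x15}
  W126: {x12}
  W134: {x25}
  W145: {x16}
  W156: {x9}
  W235: {x27}
  W245: {x24}
  W246: {x1}
  W346: {x34}
  W356: {x32}
C dims 6,15,10; δ0: rk 5, SNF 1^5; δ1: rk 10, SNF 1^9·2
Ȟ^0 = (6 − 5) − 0 = 1, so Ȟ^0 ≅ Z
Ȟ^1 = (15 − 10) − 5 = 0, so Ȟ^1 ≅ 0
Ȟ^2 = (10 − 0) − 10 = 0 plus torsion [2], so Ȟ^2 ≅ Z/2


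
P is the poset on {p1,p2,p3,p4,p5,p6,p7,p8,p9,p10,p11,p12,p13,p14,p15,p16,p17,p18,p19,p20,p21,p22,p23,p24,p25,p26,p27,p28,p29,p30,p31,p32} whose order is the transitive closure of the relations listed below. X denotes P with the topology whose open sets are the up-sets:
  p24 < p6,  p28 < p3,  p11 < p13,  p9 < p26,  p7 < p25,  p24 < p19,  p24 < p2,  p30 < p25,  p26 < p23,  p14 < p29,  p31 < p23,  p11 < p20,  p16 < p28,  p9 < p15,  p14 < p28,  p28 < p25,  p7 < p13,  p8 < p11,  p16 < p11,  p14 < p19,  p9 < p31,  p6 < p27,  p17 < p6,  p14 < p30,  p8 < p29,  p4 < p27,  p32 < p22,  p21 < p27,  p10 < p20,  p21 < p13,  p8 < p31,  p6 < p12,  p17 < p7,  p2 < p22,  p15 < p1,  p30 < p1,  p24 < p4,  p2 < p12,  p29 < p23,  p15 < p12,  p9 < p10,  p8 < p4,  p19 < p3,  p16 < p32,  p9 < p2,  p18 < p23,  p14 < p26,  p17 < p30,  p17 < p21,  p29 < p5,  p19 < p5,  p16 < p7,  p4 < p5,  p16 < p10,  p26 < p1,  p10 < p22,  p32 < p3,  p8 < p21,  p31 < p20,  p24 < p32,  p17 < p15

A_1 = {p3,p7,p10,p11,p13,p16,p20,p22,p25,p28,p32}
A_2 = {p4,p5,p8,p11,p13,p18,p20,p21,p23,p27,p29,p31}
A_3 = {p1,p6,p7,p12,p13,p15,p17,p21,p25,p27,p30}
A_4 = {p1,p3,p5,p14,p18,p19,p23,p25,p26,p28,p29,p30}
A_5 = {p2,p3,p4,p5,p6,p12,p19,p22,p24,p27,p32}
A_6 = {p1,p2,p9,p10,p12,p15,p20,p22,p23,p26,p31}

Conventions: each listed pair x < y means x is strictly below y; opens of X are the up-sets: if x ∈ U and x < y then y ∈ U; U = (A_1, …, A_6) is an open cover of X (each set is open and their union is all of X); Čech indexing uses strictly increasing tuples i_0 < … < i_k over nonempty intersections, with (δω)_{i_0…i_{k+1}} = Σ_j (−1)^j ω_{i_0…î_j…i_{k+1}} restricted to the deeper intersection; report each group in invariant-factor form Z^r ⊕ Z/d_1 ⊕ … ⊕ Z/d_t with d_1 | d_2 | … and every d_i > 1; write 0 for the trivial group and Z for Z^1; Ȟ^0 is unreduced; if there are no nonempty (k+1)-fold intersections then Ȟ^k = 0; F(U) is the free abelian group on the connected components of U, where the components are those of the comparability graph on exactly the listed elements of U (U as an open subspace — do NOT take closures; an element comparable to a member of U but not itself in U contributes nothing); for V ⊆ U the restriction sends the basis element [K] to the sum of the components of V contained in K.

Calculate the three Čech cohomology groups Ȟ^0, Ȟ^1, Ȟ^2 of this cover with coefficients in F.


Ȟ^0 = Z, Ȟ^1 = 0 and Ȟ^2 = Z/2

nerve of the cover:
  A12={p11,p13,p20} A13={p7,p13,p25} A14={p3,p25,p28} A15={p3,p22,p32} A16={p10,p20,p22} A23={p13,p21,p27} A24={p5,p18,p23,p29} A25={p4,p5,p27} A26={p20,p23,p31} A34={p1,p25,p30} A35={p6,p12,p27} A36={p1,p12,p15} A45={p3,p5,p19} A46={p1,p23,p26} A56={p2,p12,p22}
  A123={p13} A126={p20} A134={p25} A145={p3} A156={p22} A235={p27} A245={p5} A246={p23} A346={p1} A356={p12}
components per intersection:
  A1: {p3,p7,p10,p11,p13,p16,p20,p22,p25,p28,p32}
  A2: {p4,p5,p8,p11,p13,p18,p20,p21,p23,p27,p29,p31}
  A3: {p1,p6,p7,p12,p13,p15,p17,p21,p25,p27,p30}
  A4: {p1,p3,p5,p14,p18,p19,p23,p25,p26,p28,p29,p30}
  A5: {p2,p3,p4,p5,p6,p12,p19,p22,p24,p27,p32}
  A6: {p1,p2,p9,p10,p12,p15,p20,p22,p23,p26,p31}
  A12: {p11,p13,p20}
  A13: {p7,p13,p25}
  A14: {p3,p25,p28}
  A15: {p3,p22,p32}
  A16: {p10,p20,p22}
  A23: {p13,p21,p27}
  A24: {p5,p18,p23,p29}
  A25: {p4,p5,p27}
  A26: {p20,p23,p31}
  A34: {p1,p25,p30}
  A35: {p6,p12,p27}
  A36: {p1,p12,p15}
  A45: {p3,p5,p19}
  A46: {p1,p23,p26}
  A56: {p2,p12,p22}
  A123: {p13}
  A126: {p20}
  A134: {p25}
  A145: {p3}
  A156: {p22}
  A235: {p27}
  A245: {p5}
  A246: {p23}
  A346: {p1}
  A356: {p12}
C dims 6,15,10; δ0: rk 5, SNF 1^5; δ1: rk 10, SNF 1^9·2
Ȟ^0 = (6 − 5) − 0 = 1, so Ȟ^0 ≅ Z
Ȟ^1 = (15 − 10) − 5 = 0, so Ȟ^1 ≅ 0
Ȟ^2 = (10 − 0) − 10 = 0 plus torsion [2], so Ȟ^2 ≅ Z/2
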